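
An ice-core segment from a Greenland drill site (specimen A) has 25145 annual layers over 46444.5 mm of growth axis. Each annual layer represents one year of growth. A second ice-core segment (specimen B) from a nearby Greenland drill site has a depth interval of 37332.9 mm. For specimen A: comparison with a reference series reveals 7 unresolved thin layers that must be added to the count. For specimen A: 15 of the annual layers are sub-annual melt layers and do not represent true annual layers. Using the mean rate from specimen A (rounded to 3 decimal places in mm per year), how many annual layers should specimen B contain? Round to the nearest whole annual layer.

Specimen A: after corrections the count is 25145 − 15 + 7 = 25137 annual layers.
A: Mean rate = 46444.5 mm / 25137 years ≈ 1.848 mm/yr.
For B, 37332.9 / 1.848 = 20201.79 years ≈ 20202 annual layers.

20202 annual layers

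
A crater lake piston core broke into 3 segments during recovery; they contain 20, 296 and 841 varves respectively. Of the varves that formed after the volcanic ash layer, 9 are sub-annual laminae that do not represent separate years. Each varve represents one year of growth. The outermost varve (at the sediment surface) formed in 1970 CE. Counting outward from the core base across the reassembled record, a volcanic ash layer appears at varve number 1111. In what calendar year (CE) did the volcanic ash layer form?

1933 CE

Total varves = 20 + 296 + 841 = 1157.
Between varve 1111 and the sediment surface there are 1157 − 1111 = 46 varves.
Excluding 9 false varves: 46 − 9 = 37.
Counting back 37 years from 1970 CE places the volcanic ash layer in 1970 − 37 = 1933 CE.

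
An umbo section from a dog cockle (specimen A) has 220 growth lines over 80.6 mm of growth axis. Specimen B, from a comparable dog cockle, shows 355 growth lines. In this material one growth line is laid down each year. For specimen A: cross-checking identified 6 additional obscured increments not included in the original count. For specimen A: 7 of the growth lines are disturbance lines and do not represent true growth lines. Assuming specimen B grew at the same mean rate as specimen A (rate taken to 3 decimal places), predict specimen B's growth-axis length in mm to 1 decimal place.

130.6 mm

Specimen A: true growth line count = 220 − 7 + 6 = 219.
A: 80.6 mm over 219 years gives 80.6 / 219 ≈ 0.368 mm/year.
For B, 0.368 mm/year × 355 years = 130.6 mm.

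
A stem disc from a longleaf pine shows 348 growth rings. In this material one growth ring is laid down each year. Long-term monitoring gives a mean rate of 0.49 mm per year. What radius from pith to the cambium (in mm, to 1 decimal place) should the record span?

The record spans 348 years at 0.49 mm per year.
348 years at 0.49 mm/year gives 0.49 × 348 = 170.5 mm.

170.5 mm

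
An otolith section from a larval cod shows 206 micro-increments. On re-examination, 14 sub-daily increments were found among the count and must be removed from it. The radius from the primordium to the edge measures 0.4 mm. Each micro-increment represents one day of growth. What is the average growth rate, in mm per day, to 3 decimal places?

Adjusted count: 206 − 14 = 192 micro-increments.
0.4 mm over 192 days gives 0.4 / 192 ≈ 0.002 mm per day.

0.002 mm per day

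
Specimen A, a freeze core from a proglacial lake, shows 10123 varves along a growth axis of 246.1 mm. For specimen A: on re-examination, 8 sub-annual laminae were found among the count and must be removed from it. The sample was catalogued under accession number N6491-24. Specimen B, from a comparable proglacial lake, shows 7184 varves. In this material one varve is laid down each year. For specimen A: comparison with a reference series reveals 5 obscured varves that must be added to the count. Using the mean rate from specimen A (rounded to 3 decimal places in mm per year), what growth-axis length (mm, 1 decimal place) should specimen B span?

172.4 mm

Specimen A: after corrections the count is 10123 − 8 + 5 = 10120 varves.
A: Extension rate ≈ 246.1 / 10120 = 0.024 mm per year.
For B, 0.024 mm/year × 7184 years = 172.4 mm.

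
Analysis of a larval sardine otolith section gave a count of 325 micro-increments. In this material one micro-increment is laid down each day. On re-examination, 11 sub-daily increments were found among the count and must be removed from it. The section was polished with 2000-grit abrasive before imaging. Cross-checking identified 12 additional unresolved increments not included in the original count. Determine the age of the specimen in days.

After corrections the count is 325 − 11 + 12 = 326 micro-increments.
With a one-to-one micro-increment periodicity this is 326 days.

326 d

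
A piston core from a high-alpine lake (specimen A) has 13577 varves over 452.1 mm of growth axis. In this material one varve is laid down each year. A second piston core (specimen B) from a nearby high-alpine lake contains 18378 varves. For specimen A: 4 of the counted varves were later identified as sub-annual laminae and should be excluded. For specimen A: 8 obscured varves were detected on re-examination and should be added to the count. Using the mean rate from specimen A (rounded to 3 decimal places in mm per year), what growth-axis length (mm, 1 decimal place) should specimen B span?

606.5 mm

Specimen A: adjusted count: 13577 − 4 + 8 = 13581 varves.
A: Extension rate ≈ 452.1 / 13581 = 0.033 mm/yr.
Length of B = 0.033 × 18378 = 606.5 mm.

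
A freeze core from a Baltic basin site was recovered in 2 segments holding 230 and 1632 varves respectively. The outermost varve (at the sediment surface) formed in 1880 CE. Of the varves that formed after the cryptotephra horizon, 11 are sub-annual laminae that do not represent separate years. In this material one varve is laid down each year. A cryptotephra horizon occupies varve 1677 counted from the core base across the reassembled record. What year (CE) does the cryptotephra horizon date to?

1706 CE

Total varves = 230 + 1632 = 1862.
1862 − 1677 = 185 varves lie beyond the cryptotephra horizon toward the sediment surface.
Excluding 11 false varves: 185 − 11 = 174.
Counting back 174 years from 1880 CE places the cryptotephra horizon in 1880 − 174 = 1706 CE.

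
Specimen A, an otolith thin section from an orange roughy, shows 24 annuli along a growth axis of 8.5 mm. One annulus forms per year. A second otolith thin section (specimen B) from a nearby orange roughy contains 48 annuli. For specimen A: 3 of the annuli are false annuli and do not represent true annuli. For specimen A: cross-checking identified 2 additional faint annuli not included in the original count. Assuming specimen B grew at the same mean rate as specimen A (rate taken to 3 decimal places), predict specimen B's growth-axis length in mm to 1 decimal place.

17.8 mm

Specimen A: adjusted count: 24 − 3 + 2 = 23 annuli.
A: 8.5 mm over 23 years gives 8.5 / 23 ≈ 0.370 mm/year.
For B, 0.370 mm/year × 48 years = 17.8 mm.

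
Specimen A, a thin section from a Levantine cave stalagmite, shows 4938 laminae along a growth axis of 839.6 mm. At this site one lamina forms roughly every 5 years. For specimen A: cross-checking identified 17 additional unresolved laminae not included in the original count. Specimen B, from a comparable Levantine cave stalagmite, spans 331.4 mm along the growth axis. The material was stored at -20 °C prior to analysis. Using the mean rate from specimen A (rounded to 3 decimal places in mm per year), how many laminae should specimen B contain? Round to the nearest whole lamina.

1949 laminae

Specimen A: adjusted count: 4938 + 17 = 4955 laminae.
Specimen A: multiplying by 5 years per lamina: 4955 × 5 = 24775 years.
A: Extension rate ≈ 839.6 / 24775 = 0.034 mm/year.
For B, 331.4 / 0.034 = 9747.06 years; at 5 years per lamina that is 9747.06 / 5 ≈ 1949 laminae.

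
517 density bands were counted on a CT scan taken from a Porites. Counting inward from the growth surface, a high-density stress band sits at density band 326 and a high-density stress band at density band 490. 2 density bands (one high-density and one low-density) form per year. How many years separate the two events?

The two markers are separated by 490 − 326 = 164 density bands.
164 density bands at 2 per year is 164 / 2 = 82 years.

82 years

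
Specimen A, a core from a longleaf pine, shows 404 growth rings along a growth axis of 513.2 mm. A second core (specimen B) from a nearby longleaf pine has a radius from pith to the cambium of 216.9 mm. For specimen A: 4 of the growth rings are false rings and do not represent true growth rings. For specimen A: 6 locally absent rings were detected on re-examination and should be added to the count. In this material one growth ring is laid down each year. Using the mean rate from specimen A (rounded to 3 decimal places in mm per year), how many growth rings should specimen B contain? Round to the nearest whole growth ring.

172 growth rings

Specimen A: adjusted count: 404 − 4 + 6 = 406 growth rings.
A: Mean rate = 513.2 mm / 406 years ≈ 1.264 mm/yr.
Specimen B: 216.9 mm / 1.264 mm per year = 171.60 years ≈ 172 growth rings.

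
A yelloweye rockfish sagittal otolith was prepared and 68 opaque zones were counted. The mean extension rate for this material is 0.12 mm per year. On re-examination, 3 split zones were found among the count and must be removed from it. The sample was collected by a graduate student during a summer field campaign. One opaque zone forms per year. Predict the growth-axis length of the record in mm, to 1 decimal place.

Adjusted count: 68 − 3 = 65 opaque zones.
65 years at 0.12 mm/year gives 0.12 × 65 = 7.8 mm.

7.8 mm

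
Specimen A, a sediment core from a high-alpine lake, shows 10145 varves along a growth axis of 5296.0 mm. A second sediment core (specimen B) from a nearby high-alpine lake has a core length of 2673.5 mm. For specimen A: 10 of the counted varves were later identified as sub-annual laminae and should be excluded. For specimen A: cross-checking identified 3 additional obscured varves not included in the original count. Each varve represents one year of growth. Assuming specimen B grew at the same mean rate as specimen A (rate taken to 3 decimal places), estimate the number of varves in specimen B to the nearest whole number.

5122 varves

Specimen A: after corrections the count is 10145 − 10 + 3 = 10138 varves.
A: Mean rate = 5296.0 mm / 10138 years ≈ 0.522 mm/year.
Specimen B: 2673.5 mm / 0.522 mm per year = 5121.65 years ≈ 5122 varves.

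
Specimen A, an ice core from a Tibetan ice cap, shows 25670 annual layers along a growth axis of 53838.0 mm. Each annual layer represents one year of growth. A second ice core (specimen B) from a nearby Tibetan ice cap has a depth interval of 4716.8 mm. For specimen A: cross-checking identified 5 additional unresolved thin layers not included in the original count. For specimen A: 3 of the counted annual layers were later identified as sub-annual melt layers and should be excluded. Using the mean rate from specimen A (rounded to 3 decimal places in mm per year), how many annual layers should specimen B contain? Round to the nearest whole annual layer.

2249 annual layers

Specimen A: true annual layer count = 25670 − 3 + 5 = 25672.
A: 53838.0 mm over 25672 years gives 53838.0 / 25672 ≈ 2.097 mm per year.
For B, 4716.8 / 2.097 = 2249.31 years ≈ 2249 annual layers.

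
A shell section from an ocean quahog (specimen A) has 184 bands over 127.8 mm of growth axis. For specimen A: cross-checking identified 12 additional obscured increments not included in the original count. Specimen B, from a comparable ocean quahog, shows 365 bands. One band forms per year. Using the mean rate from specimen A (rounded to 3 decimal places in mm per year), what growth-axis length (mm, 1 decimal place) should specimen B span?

Specimen A: after corrections the count is 184 + 12 = 196 bands.
A: Mean rate = 127.8 mm / 196 years ≈ 0.652 mm/year.
Length of B = 0.652 × 365 = 238.0 mm.

238.0 mm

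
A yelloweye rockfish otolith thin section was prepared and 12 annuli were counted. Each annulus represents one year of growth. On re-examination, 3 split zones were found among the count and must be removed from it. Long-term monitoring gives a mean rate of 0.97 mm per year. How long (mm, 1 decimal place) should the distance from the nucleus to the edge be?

Correcting the raw count gives 12 − 3 = 9 true annuli.
Length ≈ 0.97 × 9 = 8.7 mm.

8.7 mm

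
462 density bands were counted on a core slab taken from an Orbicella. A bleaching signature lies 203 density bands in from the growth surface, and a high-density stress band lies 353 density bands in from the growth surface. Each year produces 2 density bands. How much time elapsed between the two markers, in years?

75 yr

Separation: 353 − 203 = 150 density bands.
Dividing by 2 density bands per year: 150 / 2 = 75 years.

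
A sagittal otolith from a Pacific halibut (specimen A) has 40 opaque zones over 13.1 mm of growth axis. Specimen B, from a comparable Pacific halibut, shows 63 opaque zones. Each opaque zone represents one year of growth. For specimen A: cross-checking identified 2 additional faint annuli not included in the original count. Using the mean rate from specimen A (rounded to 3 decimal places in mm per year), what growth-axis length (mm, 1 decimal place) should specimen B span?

Specimen A: correcting the raw count gives 40 + 2 = 42 true opaque zones.
A: Extension rate ≈ 13.1 / 42 = 0.312 mm/year.
Length of B = 0.312 × 63 = 19.7 mm.

19.7 mm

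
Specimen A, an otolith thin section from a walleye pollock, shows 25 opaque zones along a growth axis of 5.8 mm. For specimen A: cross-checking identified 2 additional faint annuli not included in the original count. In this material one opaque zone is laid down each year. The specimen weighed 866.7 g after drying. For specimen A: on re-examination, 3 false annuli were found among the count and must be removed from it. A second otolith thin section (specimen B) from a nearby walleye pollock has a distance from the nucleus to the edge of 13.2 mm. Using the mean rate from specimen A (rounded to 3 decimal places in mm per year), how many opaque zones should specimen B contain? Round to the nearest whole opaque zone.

Specimen A: adjusted count: 25 − 3 + 2 = 24 opaque zones.
A: Mean rate = 5.8 mm / 24 years ≈ 0.242 mm per year.
B spans 13.2 / 0.242 = 54.55 years ≈ 55 opaque zones.

55 opaque zones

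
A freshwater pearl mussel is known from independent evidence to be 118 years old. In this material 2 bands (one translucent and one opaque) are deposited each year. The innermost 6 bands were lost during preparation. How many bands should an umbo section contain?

With 2 bands per year, 118 years would produce 118 × 2 = 236 bands.
236 − 6 missed = 230 bands expected in the prepared section.

230 bands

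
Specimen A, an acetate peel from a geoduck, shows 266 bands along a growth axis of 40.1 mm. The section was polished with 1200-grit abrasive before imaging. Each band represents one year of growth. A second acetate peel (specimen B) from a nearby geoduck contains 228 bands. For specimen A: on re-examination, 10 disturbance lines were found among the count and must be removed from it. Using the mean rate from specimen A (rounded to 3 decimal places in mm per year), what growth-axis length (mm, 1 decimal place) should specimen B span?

Specimen A: true band count = 266 − 10 = 256.
A: Mean rate = 40.1 mm / 256 years ≈ 0.157 mm per year.
For B, 0.157 mm/year × 228 years = 35.8 mm.

35.8 mm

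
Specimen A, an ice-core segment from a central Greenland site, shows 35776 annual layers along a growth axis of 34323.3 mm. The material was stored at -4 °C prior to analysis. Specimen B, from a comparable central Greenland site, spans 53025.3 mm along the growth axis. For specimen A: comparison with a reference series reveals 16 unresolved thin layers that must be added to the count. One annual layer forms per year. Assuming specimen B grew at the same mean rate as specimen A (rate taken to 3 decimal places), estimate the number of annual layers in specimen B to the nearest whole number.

55292 annual layers

Specimen A: true annual layer count = 35776 + 16 = 35792.
A: Extension rate ≈ 34323.3 / 35792 = 0.959 mm/yr.
For B, 53025.3 / 0.959 = 55292.28 years ≈ 55292 annual layers.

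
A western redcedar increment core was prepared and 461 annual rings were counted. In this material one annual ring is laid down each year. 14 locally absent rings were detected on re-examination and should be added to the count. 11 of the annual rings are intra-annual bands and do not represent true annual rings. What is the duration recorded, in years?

Correcting the raw count gives 461 − 11 + 14 = 464 true annual rings.
One annual ring per year makes the duration 464 years.

464 yr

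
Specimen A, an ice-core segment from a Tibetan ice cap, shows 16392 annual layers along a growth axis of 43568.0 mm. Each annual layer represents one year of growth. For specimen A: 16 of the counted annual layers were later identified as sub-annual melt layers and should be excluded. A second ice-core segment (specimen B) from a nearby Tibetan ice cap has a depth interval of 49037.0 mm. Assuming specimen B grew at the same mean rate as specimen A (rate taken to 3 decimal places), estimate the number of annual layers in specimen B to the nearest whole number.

Specimen A: adjusted count: 16392 − 16 = 16376 annual layers.
A: Mean rate = 43568.0 mm / 16376 years ≈ 2.660 mm per year.
For B, 49037.0 / 2.660 = 18434.96 years ≈ 18435 annual layers.

18435 annual layers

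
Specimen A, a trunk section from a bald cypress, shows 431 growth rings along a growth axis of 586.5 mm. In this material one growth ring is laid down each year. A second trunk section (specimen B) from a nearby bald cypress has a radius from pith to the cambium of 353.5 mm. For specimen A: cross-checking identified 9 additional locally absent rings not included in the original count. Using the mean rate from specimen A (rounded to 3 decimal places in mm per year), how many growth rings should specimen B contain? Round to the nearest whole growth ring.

265 growth rings

Specimen A: true growth ring count = 431 + 9 = 440.
A: Extension rate ≈ 586.5 / 440 = 1.333 mm per year.
B spans 353.5 / 1.333 = 265.19 years ≈ 265 growth rings.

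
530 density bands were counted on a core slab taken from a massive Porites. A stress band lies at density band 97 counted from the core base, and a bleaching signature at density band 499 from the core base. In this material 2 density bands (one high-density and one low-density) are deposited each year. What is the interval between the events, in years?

The two markers are separated by 499 − 97 = 402 density bands.
With 2 density bands per year, 402 / 2 = 201 years.

201 years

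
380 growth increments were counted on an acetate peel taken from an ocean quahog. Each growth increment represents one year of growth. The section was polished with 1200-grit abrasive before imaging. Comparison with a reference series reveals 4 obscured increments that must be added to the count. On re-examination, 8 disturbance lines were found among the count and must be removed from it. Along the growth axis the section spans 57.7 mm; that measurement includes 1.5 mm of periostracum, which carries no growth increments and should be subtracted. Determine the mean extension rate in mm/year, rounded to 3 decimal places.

0.149 mm/year

Adjusted count: 380 − 8 + 4 = 376 growth increments.
Removing the 1.5 mm offcut leaves 57.7 − 1.5 = 56.2 mm.
Mean rate = 56.2 mm / 376 years ≈ 0.149 mm/year.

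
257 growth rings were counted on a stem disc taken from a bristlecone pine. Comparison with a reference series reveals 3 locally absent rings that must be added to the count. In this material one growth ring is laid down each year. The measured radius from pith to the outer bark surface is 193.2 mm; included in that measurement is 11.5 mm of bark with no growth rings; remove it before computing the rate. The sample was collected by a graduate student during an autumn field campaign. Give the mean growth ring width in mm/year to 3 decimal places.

True growth ring count = 257 + 3 = 260.
Removing the 11.5 mm offcut leaves 193.2 − 11.5 = 181.7 mm.
181.7 mm over 260 years gives 181.7 / 260 ≈ 0.699 mm/year.

0.699 mm/year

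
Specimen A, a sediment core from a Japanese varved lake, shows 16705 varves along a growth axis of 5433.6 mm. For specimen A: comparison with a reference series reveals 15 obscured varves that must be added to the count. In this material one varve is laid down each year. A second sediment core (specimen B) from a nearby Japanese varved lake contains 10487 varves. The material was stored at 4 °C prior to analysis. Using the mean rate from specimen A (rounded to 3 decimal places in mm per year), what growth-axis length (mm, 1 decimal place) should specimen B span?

3408.3 mm

Specimen A: correcting the raw count gives 16705 + 15 = 16720 true varves.
A: 5433.6 mm over 16720 years gives 5433.6 / 16720 ≈ 0.325 mm/year.
Length of B = 0.325 × 10487 = 3408.3 mm.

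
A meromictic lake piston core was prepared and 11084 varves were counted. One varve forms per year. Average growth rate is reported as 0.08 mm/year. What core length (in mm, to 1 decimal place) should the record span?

The record spans 11084 years at 0.08 mm per year.
11084 years at 0.08 mm/year gives 0.08 × 11084 = 886.7 mm.

886.7 mm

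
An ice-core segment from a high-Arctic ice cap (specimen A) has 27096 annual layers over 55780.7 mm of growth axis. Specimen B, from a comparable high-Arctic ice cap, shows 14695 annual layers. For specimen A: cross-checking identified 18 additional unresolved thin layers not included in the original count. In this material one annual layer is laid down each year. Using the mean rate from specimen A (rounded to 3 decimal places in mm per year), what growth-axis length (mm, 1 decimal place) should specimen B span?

30227.6 mm

Specimen A: correcting the raw count gives 27096 + 18 = 27114 true annual layers.
A: Extension rate ≈ 55780.7 / 27114 = 2.057 mm/year.
B's length ≈ 2.057 × 14695 = 30227.6 mm.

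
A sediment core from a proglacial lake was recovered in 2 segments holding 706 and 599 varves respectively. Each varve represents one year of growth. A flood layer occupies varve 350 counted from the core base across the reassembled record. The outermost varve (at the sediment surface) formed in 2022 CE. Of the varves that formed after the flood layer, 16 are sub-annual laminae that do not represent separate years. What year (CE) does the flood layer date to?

1083 CE

Total varves = 706 + 599 = 1305.
1305 − 350 = 955 varves lie beyond the flood layer toward the sediment surface.
Excluding 16 false varves: 955 − 16 = 939.
2022 − 939 = 1083 CE.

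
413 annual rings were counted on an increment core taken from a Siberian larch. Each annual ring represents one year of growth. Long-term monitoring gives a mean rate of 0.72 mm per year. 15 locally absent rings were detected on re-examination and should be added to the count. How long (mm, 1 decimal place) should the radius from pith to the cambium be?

Correcting the raw count gives 413 + 15 = 428 true annual rings.
Predicted length = 0.72 mm/year × 428 years = 308.2 mm.

308.2 mm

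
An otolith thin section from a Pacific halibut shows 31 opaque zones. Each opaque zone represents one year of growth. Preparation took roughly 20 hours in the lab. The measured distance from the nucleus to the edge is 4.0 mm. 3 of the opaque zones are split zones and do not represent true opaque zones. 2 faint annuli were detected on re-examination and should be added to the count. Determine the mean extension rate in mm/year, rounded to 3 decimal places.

0.133 mm/year

Adjusted count: 31 − 3 + 2 = 30 opaque zones.
Extension rate ≈ 4.0 / 30 = 0.133 mm/year.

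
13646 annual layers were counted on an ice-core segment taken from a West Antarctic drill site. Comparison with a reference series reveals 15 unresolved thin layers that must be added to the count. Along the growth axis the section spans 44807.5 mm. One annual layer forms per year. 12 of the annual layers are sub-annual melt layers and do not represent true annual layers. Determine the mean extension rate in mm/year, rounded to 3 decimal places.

3.283 mm/year

Adjusted count: 13646 − 12 + 15 = 13649 annual layers.
44807.5 mm over 13649 years gives 44807.5 / 13649 ≈ 3.283 mm/year.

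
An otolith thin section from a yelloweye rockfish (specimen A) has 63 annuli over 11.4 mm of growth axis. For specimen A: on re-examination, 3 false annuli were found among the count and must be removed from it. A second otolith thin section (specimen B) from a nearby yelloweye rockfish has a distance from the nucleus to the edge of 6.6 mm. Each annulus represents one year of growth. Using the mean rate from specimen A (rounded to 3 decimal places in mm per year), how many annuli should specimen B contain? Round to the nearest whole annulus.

35 annuli

Specimen A: true annulus count = 63 − 3 = 60.
A: Mean rate = 11.4 mm / 60 years ≈ 0.190 mm/yr.
B spans 6.6 / 0.190 = 34.74 years ≈ 35 annuli.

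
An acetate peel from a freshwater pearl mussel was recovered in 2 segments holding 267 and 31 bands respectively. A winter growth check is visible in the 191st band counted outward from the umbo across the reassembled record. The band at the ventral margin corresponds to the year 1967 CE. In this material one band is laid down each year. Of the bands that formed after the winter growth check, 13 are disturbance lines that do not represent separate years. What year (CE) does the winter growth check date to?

Total bands = 267 + 31 = 298.
298 − 191 = 107 bands lie beyond the winter growth check toward the ventral margin.
Excluding 13 false bands: 107 − 13 = 94.
The band at the ventral margin is 1967 CE, so the winter growth check dates to 1967 − 94 = 1873 CE.

1873 CE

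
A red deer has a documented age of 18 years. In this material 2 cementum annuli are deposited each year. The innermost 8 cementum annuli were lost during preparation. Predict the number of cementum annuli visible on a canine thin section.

28 cementum annuli

Expected cementum annuli: 18 × 2 = 36.
Less the 8 uncaptured cementum annuli: 36 − 8 = 28.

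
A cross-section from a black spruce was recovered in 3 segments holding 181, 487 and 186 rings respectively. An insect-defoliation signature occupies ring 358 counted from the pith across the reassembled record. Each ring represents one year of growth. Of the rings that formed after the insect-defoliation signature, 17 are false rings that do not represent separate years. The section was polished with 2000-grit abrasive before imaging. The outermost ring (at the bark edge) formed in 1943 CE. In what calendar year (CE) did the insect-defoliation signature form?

1464 CE

Total rings = 181 + 487 + 186 = 854.
The insect-defoliation signature sits at ring 358 from the pith, so 854 − 358 = 496 rings formed after it.
Excluding 17 false rings: 496 − 17 = 479.
The ring at the bark edge is 1943 CE, so the insect-defoliation signature dates to 1943 − 479 = 1464 CE.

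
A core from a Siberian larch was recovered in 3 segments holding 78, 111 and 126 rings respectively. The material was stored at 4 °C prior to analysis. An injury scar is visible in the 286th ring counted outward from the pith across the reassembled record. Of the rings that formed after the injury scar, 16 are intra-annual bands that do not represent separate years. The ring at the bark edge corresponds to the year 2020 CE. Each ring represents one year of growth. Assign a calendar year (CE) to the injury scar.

Total rings = 78 + 111 + 126 = 315.
The injury scar sits at ring 286 from the pith, so 315 − 286 = 29 rings formed after it.
29 − 16 false = 13 true rings after the injury scar.
Counting back 13 years from 2020 CE places the injury scar in 2020 − 13 = 2007 CE.

2007 CE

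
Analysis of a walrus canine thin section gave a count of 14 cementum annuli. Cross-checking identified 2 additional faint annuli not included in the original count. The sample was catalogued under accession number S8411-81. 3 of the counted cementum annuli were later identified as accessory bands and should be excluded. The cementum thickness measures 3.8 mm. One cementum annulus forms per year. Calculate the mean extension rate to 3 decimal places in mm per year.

0.292 mm per year

After corrections the count is 14 − 3 + 2 = 13 cementum annuli.
3.8 mm over 13 years gives 3.8 / 13 ≈ 0.292 mm per year.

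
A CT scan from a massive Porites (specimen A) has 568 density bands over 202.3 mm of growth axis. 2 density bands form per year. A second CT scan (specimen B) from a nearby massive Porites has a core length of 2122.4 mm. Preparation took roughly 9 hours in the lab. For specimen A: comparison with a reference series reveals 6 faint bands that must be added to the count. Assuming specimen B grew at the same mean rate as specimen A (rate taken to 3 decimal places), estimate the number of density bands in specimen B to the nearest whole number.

Specimen A: adjusted count: 568 + 6 = 574 density bands.
Specimen A: 574 density bands at 2 per year is 574 / 2 = 287 years.
A: 202.3 mm over 287 years gives 202.3 / 287 ≈ 0.705 mm per year.
B spans 2122.4 / 0.705 = 3010.50 years; at 2 density bands per year that is 3010.50 × 2 ≈ 6021 density bands.

6021 density bands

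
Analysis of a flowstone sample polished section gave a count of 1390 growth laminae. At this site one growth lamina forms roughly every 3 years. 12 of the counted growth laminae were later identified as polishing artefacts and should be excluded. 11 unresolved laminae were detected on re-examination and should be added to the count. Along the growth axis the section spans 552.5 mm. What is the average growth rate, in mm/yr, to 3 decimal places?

After corrections the count is 1390 − 12 + 11 = 1389 growth laminae.
1389 growth laminae at 3 years each span 1389 × 3 = 4167 years.
552.5 mm over 4167 years gives 552.5 / 4167 ≈ 0.133 mm/yr.

0.133 mm/yr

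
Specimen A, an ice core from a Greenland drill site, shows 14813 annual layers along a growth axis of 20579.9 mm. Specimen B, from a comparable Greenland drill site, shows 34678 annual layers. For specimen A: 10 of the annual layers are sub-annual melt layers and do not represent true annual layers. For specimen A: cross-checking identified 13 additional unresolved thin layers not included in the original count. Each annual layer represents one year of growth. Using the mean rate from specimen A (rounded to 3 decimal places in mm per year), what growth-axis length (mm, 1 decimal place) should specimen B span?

Specimen A: after corrections the count is 14813 − 10 + 13 = 14816 annual layers.
A: Mean rate = 20579.9 mm / 14816 years ≈ 1.389 mm per year.
B's length ≈ 1.389 × 34678 = 48167.7 mm.

48167.7 mm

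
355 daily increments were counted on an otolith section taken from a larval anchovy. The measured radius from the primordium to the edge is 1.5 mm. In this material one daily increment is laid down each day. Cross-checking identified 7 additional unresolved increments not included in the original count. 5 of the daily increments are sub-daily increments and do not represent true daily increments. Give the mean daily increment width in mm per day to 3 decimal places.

Correcting the raw count gives 355 − 5 + 7 = 357 true daily increments.
Mean rate = 1.5 mm / 357 days ≈ 0.004 mm per day.

0.004 mm per day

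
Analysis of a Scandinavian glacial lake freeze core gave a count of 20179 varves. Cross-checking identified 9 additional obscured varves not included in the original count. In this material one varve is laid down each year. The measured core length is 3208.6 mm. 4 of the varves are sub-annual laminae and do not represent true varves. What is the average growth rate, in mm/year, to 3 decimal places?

After corrections the count is 20179 − 4 + 9 = 20184 varves.
3208.6 mm over 20184 years gives 3208.6 / 20184 ≈ 0.159 mm/year.

0.159 mm/year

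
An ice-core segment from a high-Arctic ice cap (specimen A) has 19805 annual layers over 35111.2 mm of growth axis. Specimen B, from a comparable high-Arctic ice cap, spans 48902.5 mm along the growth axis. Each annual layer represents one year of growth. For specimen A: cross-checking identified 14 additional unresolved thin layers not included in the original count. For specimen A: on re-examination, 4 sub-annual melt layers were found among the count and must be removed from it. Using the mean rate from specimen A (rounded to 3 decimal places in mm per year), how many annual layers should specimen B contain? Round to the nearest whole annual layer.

Specimen A: after corrections the count is 19805 − 4 + 14 = 19815 annual layers.
A: 35111.2 mm over 19815 years gives 35111.2 / 19815 ≈ 1.772 mm/year.
B spans 48902.5 / 1.772 = 27597.35 years ≈ 27597 annual layers.

27597 annual layers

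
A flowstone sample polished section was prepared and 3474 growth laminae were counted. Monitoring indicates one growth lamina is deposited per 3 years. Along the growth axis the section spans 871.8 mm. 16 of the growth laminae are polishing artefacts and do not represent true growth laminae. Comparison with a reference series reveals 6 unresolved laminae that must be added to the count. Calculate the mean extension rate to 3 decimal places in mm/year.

0.084 mm/year

True growth lamina count = 3474 − 16 + 6 = 3464.
At 3 years per growth lamina, 3464 × 3 = 10392 years.
Extension rate ≈ 871.8 / 10392 = 0.084 mm/year.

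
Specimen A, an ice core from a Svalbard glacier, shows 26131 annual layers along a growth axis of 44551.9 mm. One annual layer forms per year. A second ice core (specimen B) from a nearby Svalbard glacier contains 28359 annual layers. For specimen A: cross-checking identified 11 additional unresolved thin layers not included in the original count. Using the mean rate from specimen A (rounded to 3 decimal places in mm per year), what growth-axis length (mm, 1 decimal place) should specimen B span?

48323.7 mm

Specimen A: adjusted count: 26131 + 11 = 26142 annual layers.
A: Mean rate = 44551.9 mm / 26142 years ≈ 1.704 mm per year.
B's length ≈ 1.704 × 28359 = 48323.7 mm.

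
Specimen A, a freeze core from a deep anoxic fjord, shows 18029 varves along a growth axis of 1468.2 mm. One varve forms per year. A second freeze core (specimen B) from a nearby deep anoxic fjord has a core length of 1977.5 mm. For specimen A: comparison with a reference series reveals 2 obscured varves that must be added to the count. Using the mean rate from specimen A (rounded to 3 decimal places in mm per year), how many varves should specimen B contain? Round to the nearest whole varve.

24414 varves

Specimen A: correcting the raw count gives 18029 + 2 = 18031 true varves.
A: Extension rate ≈ 1468.2 / 18031 = 0.081 mm/year.
B spans 1977.5 / 0.081 = 24413.58 years ≈ 24414 varves.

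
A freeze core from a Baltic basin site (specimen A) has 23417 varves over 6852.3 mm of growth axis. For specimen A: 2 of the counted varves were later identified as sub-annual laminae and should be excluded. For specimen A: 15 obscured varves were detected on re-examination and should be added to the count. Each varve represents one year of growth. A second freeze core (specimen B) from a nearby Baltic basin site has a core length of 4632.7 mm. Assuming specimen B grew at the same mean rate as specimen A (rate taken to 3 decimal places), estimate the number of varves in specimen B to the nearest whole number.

15865 varves

Specimen A: correcting the raw count gives 23417 − 2 + 15 = 23430 true varves.
A: 6852.3 mm over 23430 years gives 6852.3 / 23430 ≈ 0.292 mm per year.
Specimen B: 4632.7 mm / 0.292 mm per year = 15865.41 years ≈ 15865 varves.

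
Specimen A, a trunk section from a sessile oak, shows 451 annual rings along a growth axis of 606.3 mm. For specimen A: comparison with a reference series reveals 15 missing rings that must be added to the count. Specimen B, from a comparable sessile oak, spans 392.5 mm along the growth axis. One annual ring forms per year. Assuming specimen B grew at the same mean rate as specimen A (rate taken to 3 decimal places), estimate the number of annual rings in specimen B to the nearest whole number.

302 annual rings

Specimen A: adjusted count: 451 + 15 = 466 annual rings.
A: 606.3 mm over 466 years gives 606.3 / 466 ≈ 1.301 mm/yr.
B spans 392.5 / 1.301 = 301.69 years ≈ 302 annual rings.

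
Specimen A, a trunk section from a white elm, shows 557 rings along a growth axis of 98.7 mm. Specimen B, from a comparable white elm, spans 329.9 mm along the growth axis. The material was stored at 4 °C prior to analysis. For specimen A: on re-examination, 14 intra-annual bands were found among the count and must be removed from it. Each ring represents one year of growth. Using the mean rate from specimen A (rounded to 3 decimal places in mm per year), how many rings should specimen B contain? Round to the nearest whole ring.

Specimen A: correcting the raw count gives 557 − 14 = 543 true rings.
A: Mean rate = 98.7 mm / 543 years ≈ 0.182 mm/year.
B spans 329.9 / 0.182 = 1812.64 years ≈ 1813 rings.

1813 rings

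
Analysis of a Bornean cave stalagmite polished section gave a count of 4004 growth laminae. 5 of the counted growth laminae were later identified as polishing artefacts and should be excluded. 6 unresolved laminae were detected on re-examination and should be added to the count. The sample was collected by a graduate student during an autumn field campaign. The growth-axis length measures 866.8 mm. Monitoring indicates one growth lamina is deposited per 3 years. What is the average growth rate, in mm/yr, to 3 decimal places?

0.072 mm/yr

True growth lamina count = 4004 − 5 + 6 = 4005.
4005 growth laminae at 3 years each span 4005 × 3 = 12015 years.
866.8 mm over 12015 years gives 866.8 / 12015 ≈ 0.072 mm/yr.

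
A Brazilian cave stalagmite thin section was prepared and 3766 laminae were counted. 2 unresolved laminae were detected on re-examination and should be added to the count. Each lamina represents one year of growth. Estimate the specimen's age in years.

True lamina count = 3766 + 2 = 3768.
At one lamina per year, that is 3768 years.

3768 years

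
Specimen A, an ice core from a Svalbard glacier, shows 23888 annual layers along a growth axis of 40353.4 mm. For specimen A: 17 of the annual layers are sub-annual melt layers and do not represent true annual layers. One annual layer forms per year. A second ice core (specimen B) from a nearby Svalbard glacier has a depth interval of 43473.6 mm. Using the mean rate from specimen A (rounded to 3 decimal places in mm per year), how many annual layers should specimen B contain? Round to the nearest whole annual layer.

25724 annual layers

Specimen A: adjusted count: 23888 − 17 = 23871 annual layers.
A: Mean rate = 40353.4 mm / 23871 years ≈ 1.690 mm/year.
B spans 43473.6 / 1.690 = 25724.02 years ≈ 25724 annual layers.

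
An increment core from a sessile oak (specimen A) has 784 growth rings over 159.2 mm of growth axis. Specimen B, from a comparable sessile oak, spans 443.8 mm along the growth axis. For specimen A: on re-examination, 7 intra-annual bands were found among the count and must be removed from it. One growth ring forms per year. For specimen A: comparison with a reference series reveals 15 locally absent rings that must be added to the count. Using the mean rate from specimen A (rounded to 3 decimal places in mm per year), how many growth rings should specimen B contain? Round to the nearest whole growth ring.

2208 growth rings

Specimen A: true growth ring count = 784 − 7 + 15 = 792.
A: Extension rate ≈ 159.2 / 792 = 0.201 mm per year.
For B, 443.8 / 0.201 = 2207.96 years ≈ 2208 growth rings.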